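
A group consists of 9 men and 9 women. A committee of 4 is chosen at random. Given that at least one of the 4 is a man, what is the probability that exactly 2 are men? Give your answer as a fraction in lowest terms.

72/163

Work in counts. Selections with at least one man: C(18,4) − C(9,4) = 3060 − 126 = 2934.
Of those, selections where exactly 2 are men: C(9,2)·C(9,2) = 36·36 = 1296.
Conditional probability = 1296/2934 = 72/163.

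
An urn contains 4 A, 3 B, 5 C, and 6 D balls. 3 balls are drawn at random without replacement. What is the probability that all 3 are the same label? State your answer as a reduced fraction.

There are C(18,3) = 816 ways to draw 3 balls.
All same label: C(4,3) + C(3,3) + C(5,3) + C(6,3) = 4 + 1 + 10 + 20 = 35.
Probability = 35/816.

35/816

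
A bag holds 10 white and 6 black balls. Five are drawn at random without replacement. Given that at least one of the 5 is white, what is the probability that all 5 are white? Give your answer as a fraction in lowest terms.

Work in counts. Selections with at least one white: C(16,5) − C(6,5) = 4368 − 6 = 4362.
Of those, selections where all 5 are white: C(10,5) = 252.
Conditional probability = 252/4362 = 42/727.

42/727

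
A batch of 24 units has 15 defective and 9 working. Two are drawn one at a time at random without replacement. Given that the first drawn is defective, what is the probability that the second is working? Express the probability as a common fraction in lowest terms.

9/23

After removing one defective, 23 remain: 14 defective and 9 working.
So the probability the next is working is 9/23.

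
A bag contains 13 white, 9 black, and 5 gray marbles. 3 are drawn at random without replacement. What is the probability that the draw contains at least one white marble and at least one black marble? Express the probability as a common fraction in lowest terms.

3/5

There are C(27,3) = 2925 possible draws.
By inclusion-exclusion on the complements, draws missing all white or all black: C(14,3) + C(18,3) − C(5,3) = 364 + 816 − 10 = 1170.
So draws with at least one of each: 2925 − 1170 = 1755, probability 1755/2925 = 3/5.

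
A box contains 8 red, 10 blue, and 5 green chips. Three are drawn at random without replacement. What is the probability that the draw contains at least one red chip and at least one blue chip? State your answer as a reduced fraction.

1040/1771

There are C(23,3) = 1771 possible draws.
By inclusion-exclusion on the complements, draws missing all red or all blue: C(15,3) + C(13,3) − C(5,3) = 455 + 286 − 10 = 731.
So draws with at least one of each: 1771 − 731 = 1040, probability 1040/1771.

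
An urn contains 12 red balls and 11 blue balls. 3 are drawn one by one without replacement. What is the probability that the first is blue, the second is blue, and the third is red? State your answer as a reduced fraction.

Multiply the conditional probabilities at each draw: 11/23 · 10/22 · 12/21 = 1320/10626 = 20/161.

20/161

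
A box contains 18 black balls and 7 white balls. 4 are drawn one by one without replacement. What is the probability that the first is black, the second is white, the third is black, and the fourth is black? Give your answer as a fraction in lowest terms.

Multiply the conditional probabilities at each draw: 18/25 · 7/24 · 17/23 · 16/22 = 34272/303600 = 714/6325.

714/6325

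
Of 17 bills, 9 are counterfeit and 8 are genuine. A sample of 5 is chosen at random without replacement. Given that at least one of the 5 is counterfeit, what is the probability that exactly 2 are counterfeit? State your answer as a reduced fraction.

24/73

Work in counts. Selections with at least one counterfeit: C(17,5) − C(8,5) = 6188 − 56 = 6132.
Of those, selections where exactly 2 are counterfeit: C(9,2)·C(8,3) = 36·56 = 2016.
Conditional probability = 2016/6132 = 24/73.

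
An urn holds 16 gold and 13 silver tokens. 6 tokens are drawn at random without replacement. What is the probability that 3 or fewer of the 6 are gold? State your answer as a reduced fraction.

Total selections: C(29,6) = 475020.
Count the complement (more than 3 gold): C(16,4)·C(13,2) + C(16,5)·C(13,1) + C(16,6)·C(13,0) = 141960 + 56784 + 8008 = 206752.
Probability = 1 − 206752/475020 = 268268/475020 = 737/1305.

737/1305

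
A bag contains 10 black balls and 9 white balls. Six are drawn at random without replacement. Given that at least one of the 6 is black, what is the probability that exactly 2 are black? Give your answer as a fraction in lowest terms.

Work in counts. Selections with at least one black: C(19,6) − C(9,6) = 27132 − 84 = 27048.
Of those, selections where exactly 2 are black: C(10,2)·C(9,4) = 45·126 = 5670.
Conditional probability = 5670/27048 = 135/644.

135/644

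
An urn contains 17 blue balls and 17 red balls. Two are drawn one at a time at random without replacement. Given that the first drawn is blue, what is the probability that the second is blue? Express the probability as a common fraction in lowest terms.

After removing one blue, 33 remain: 16 blue and 17 red.
So the probability the next is blue is 16/33.

16/33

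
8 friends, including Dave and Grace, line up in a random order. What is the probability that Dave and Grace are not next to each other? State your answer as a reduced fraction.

There are 8! = 40320 arrangements.
Arrangements with Dave and Grace adjacent: 2·7! = 10080.
So not adjacent: 40320 − 10080 = 30240, probability 30240/40320 = 3/4.

3/4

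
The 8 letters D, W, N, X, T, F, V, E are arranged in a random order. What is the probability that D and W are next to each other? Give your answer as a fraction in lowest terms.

1/4

There are 8! = 40320 arrangements.
Treat D and W as a block: 7! arrangements of the blocks × 2 orders within the block = 2·5040 = 10080.
Probability = 10080/40320 = 1/4.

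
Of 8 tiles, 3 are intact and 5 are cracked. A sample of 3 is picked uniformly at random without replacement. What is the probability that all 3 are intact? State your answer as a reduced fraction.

1/56

There are C(8,3) = 56 possible selections.
Selections with all intact: C(3,3) = 1.
Probability = 1/56.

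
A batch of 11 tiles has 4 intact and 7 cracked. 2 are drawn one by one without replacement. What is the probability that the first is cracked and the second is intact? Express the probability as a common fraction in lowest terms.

14/55

Multiply the conditional probabilities at each draw: 7/11 · 4/10 = 28/110 = 14/55.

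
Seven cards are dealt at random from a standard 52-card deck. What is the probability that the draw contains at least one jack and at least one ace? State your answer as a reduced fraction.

3105873/16723070

There are C(52,7) = 133784560 possible draws.
By inclusion-exclusion on the complements, draws missing all jacks or all aces: C(48,7) + C(48,7) − C(44,7) = 73629072 + 73629072 − 38320568 = 108937576.
So draws with at least one of each: 133784560 − 108937576 = 24846984, probability 24846984/133784560 = 3105873/16723070.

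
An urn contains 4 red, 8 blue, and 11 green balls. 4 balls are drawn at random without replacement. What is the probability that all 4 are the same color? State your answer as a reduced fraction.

There are C(23,4) = 8855 ways to draw 4 balls.
All same color: C(4,4) + C(8,4) + C(11,4) = 1 + 70 + 330 = 401.
Probability = 401/8855.

401/8855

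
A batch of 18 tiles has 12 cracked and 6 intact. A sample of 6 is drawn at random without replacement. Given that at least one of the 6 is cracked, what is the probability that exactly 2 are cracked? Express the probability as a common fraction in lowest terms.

990/18563

Work in counts. Selections with at least one cracked: C(18,6) − C(6,6) = 18564 − 1 = 18563.
Of those, selections where exactly 2 are cracked: C(12,2)·C(6,4) = 66·15 = 990.
Conditional probability = 990/18563.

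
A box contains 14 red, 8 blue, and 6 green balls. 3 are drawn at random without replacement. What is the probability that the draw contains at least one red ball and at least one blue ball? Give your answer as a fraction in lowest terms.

64/117

There are C(28,3) = 3276 possible draws.
By inclusion-exclusion on the complements, draws missing all red or all blue: C(14,3) + C(20,3) − C(6,3) = 364 + 1140 − 20 = 1484.
So draws with at least one of each: 3276 − 1484 = 1792, probability 1792/3276 = 64/117.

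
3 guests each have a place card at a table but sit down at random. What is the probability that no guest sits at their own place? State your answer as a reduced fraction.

There are 3! = 6 seatings.
By inclusion-exclusion, seatings with no fixed points: C(3,0)·3! − C(3,1)·2! + C(3,2)·1! − C(3,3)·0! = 2.
Probability = 2/6 = 1/3.

1/3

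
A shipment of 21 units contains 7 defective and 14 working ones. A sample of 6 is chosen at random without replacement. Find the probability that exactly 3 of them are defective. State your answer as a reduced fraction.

There are C(21,6) = 54264 ways to choose 6 from 21.
Selections with exactly 3 defective: choose 3 of the 7 defective and 3 of the 14 working, C(7,3)·C(14,3) = 35·364 = 12740.
Probability = 12740/54264 = 455/1938.

455/1938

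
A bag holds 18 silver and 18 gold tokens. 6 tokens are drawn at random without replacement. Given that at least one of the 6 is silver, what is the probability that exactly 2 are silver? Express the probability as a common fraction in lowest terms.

Work in counts. Selections with at least one silver: C(36,6) − C(18,6) = 1947792 − 18564 = 1929228.
Of those, selections where exactly 2 are silver: C(18,2)·C(18,4) = 153·3060 = 468180.
Conditional probability = 468180/1929228 = 2295/9457.

2295/9457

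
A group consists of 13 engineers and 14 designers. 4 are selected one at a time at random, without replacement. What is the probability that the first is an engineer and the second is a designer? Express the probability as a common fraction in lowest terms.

Multiply the conditional probabilities at each draw: 13/27 · 14/26 = 182/702 = 7/27.

7/27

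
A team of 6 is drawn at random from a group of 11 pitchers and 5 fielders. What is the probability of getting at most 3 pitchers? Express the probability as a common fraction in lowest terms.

There are C(16,6) = 8008 ways to choose the 6.
Favorable selections (at most 3 pitchers): C(11,1)·C(5,5) + C(11,2)·C(5,4) + C(11,3)·C(5,3) = 11 + 275 + 1650 = 1936.
Probability = 1936/8008 = 22/91.

22/91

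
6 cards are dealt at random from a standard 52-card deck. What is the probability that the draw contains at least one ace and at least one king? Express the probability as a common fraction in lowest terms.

There are C(52,6) = 20358520 possible draws.
By inclusion-exclusion on the complements, draws missing all aces or all kings: C(48,6) + C(48,6) − C(44,6) = 12271512 + 12271512 − 7059052 = 17483972.
So draws with at least one of each: 20358520 − 17483972 = 2874548, probability 2874548/20358520 = 718637/5089630.

718637/5089630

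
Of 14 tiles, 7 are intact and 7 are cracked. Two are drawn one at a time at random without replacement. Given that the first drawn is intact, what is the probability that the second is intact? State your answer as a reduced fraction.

6/13

After removing one intact, 13 remain: 6 intact and 7 cracked.
So the probability the next is intact is 6/13.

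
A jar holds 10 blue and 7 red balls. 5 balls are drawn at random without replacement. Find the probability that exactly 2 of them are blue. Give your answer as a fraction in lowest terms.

There are C(17,5) = 6188 ways to choose 5 from 17.
Selections with exactly 2 blue: choose 2 of the 10 blue and 3 of the 7 red, C(10,2)·C(7,3) = 45·35 = 1575.
Probability = 1575/6188 = 225/884.

225/884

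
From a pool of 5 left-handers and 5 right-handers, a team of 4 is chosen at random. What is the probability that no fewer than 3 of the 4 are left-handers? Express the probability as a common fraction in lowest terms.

Total selections: C(10,4) = 210.
Favorable selections (no fewer than 3 left-handers): C(5,3)·C(5,1) + C(5,4)·C(5,0) = 50 + 5 = 55.
Probability = 55/210 = 11/42.

11/42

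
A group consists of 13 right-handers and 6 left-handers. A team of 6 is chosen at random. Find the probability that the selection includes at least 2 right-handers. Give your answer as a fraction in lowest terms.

27053/27132

There are C(19,6) = 27132 ways to choose the 6.
Favorable selections (at least 2 right-handers): C(13,2)·C(6,4) + C(13,3)·C(6,3) + C(13,4)·C(6,2) + C(13,5)·C(6,1) + C(13,6)·C(6,0) = 1170 + 5720 + 10725 + 7722 + 1716 = 27053.
Probability = 27053/27132.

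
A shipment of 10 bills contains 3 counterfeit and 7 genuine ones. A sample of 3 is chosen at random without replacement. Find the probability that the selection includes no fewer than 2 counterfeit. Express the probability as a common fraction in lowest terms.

There are C(10,3) = 120 ways to choose the 3.
Favorable selections (no fewer than 2 counterfeit): C(3,2)·C(7,1) + C(3,3)·C(7,0) = 21 + 1 = 22.
Probability = 22/120 = 11/60.

11/60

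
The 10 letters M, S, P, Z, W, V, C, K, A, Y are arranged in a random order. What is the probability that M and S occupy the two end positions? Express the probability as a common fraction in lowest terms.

1/45

There are 10! = 3628800 arrangements.
Place M and S at the ends in 2 ways, arrange the remaining 8 in 8! = 40320 ways: 2·40320 = 80640.
Probability = 80640/3628800 = 1/45.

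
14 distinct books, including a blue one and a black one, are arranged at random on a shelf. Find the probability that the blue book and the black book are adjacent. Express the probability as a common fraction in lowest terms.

There are 14! = 87178291200 arrangements.
Treat the blue book and the black book as a block: 13! arrangements of the blocks × 2 orders within the block = 2·6227020800 = 12454041600.
Probability = 12454041600/87178291200 = 1/7.

1/7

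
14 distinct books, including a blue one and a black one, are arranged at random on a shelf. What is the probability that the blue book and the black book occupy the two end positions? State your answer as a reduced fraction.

There are 14! = 87178291200 arrangements.
Place the blue book and the black book at the ends in 2 ways, arrange the remaining 12 in 12! = 479001600 ways: 2·479001600 = 958003200.
Probability = 958003200/87178291200 = 1/91.

1/91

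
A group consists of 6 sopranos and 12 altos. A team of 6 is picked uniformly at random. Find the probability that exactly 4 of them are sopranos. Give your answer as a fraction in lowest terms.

165/3094

There are C(18,6) = 18564 ways to choose 6 from 18.
Selections with exactly 4 sopranos: choose 4 of the 6 sopranos and 2 of the 12 altos, C(6,4)·C(12,2) = 15·66 = 990.
Probability = 990/18564 = 165/3094.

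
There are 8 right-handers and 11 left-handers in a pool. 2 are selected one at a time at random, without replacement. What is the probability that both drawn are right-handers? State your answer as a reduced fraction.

Multiply the conditional probabilities at each draw: 8/19 · 7/18 = 56/342 = 28/171.

28/171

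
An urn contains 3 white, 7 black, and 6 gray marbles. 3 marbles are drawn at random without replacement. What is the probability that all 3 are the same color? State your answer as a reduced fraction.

There are C(16,3) = 560 ways to draw 3 marbles.
All same color: C(3,3) + C(7,3) + C(6,3) = 1 + 35 + 20 = 56.
Probability = 56/560 = 1/10.

1/10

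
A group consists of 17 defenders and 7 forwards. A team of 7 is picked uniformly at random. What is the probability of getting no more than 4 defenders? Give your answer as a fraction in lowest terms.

Total selections: C(24,7) = 346104.
Count the complement (more than 4 defenders): C(17,5)·C(7,2) + C(17,6)·C(7,1) + C(17,7)·C(7,0) = 129948 + 86632 + 19448 = 236028.
Probability = 1 − 236028/346104 = 110076/346104 = 9173/28842.

9173/28842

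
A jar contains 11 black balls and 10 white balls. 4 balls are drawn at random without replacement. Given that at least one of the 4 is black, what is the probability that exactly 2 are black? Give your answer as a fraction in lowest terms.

Work in counts. Selections with at least one black: C(21,4) − C(10,4) = 5985 − 210 = 5775.
Of those, selections where exactly 2 are black: C(11,2)·C(10,2) = 55·45 = 2475.
Conditional probability = 2475/5775 = 3/7.

3/7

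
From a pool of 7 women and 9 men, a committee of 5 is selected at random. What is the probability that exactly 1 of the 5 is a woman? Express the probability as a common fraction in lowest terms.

21/104

Total number of selections: C(16,5) = 4368.
Selections with exactly 1 woman: choose 1 of the 7 women and 4 of the 9 men, C(7,1)·C(9,4) = 7·126 = 882.
Probability = 882/4368 = 21/104.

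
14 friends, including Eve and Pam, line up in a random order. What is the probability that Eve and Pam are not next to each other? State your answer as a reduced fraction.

There are 14! = 87178291200 arrangements.
Arrangements with Eve and Pam adjacent: 2·13! = 12454041600.
So not adjacent: 87178291200 − 12454041600 = 74724249600, probability 74724249600/87178291200 = 6/7.

6/7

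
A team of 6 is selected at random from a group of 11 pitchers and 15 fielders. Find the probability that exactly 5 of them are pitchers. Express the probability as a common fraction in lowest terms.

9/299

There are C(26,6) = 230230 ways to choose 6 from 26.
Selections with exactly 5 pitchers: choose 5 of the 11 pitchers and 1 of the 15 fielders, C(11,5)·C(15,1) = 462·15 = 6930.
Probability = 6930/230230 = 9/299.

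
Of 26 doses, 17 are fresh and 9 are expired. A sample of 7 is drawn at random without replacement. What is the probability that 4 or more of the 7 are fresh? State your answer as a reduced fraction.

1258/1495

There are C(26,7) = 657800 ways to choose the 7.
Favorable selections (4 or more fresh): C(17,4)·C(9,3) + C(17,5)·C(9,2) + C(17,6)·C(9,1) + C(17,7)·C(9,0) = 199920 + 222768 + 111384 + 19448 = 553520.
Probability = 553520/657800 = 1258/1495.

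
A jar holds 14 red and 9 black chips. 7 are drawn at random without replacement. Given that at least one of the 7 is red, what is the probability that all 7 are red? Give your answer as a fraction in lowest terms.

Work in counts. Selections with at least one red: C(23,7) − C(9,7) = 245157 − 36 = 245121.
Of those, selections where all 7 are red: C(14,7) = 3432.
Conditional probability = 3432/245121 = 1144/81707.

1144/81707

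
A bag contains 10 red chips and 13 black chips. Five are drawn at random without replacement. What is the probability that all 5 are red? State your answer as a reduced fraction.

36/4807

There are C(23,5) = 33649 possible selections.
Selections with all red: C(10,5) = 252.
Probability = 252/33649 = 36/4807.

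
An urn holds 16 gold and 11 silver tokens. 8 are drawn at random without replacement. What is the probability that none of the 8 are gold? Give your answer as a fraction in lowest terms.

There are C(27,8) = 2220075 possible selections.
Selections with no gold (all silver): C(11,8) = 165.
Probability = 165/2220075 = 1/13455.

1/13455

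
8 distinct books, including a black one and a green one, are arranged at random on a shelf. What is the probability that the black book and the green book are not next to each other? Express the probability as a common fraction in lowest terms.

There are 8! = 40320 arrangements.
Arrangements with the black book and the green book adjacent: 2·7! = 10080.
So not adjacent: 40320 − 10080 = 30240, probability 30240/40320 = 3/4.

3/4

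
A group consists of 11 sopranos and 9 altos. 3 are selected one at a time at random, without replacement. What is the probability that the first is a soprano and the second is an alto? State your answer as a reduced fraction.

99/380

Multiply the conditional probabilities at each draw: 11/20 · 9/19 = 99/380.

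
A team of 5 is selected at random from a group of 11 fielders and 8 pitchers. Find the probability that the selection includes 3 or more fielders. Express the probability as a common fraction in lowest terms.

Total selections: C(19,5) = 11628.
Favorable selections (3 or more fielders): C(11,3)·C(8,2) + C(11,4)·C(8,1) + C(11,5)·C(8,0) = 4620 + 2640 + 462 = 7722.
Probability = 7722/11628 = 429/646.

429/646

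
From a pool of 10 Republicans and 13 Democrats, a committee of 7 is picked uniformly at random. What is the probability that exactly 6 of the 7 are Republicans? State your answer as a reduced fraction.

910/81719

There are C(23,7) = 245157 ways to choose 7 from 23.
Selections with exactly 6 Republicans: choose 6 of the 10 Republicans and 1 of the 13 Democrats, C(10,6)·C(13,1) = 210·13 = 2730.
Probability = 2730/245157 = 910/81719.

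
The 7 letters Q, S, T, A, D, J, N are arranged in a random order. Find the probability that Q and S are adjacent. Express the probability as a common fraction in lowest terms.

There are 7! = 5040 arrangements.
Treat Q and S as a block: 6! arrangements of the blocks × 2 orders within the block = 2·720 = 1440.
Probability = 1440/5040 = 2/7.

2/7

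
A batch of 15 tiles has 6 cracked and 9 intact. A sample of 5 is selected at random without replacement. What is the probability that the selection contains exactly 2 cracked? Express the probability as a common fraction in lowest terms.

60/143

The sample space is all 5-subsets of the 15: C(15,5) = 3003.
Selections with exactly 2 cracked: choose 2 of the 6 cracked and 3 of the 9 intact, C(6,2)·C(9,3) = 15·84 = 1260.
Probability = 1260/3003 = 60/143.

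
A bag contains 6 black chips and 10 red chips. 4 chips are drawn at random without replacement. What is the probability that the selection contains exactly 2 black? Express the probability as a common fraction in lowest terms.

135/364

The sample space is all 4-subsets of the 16: C(16,4) = 1820.
Selections with exactly 2 black: choose 2 of the 6 black and 2 of the 10 red, C(6,2)·C(10,2) = 15·45 = 675.
Probability = 675/1820 = 135/364.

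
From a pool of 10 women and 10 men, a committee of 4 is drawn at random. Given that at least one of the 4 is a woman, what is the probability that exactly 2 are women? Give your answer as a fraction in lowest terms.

Work in counts. Selections with at least one woman: C(20,4) − C(10,4) = 4845 − 210 = 4635.
Of those, selections where exactly 2 are women: C(10,2)·C(10,2) = 45·45 = 2025.
Conditional probability = 2025/4635 = 45/103.

45/103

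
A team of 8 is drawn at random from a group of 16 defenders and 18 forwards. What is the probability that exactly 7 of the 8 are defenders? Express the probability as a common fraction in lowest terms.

Total number of selections: C(34,8) = 18156204.
Selections with exactly 7 defenders: choose 7 of the 16 defenders and 1 of the 18 forwards, C(16,7)·C(18,1) = 11440·18 = 205920.
Probability = 205920/18156204 = 520/45849.

520/45849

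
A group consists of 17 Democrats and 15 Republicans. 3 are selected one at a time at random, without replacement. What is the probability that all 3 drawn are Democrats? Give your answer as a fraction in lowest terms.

Multiply the conditional probabilities at each draw: 17/32 · 16/31 · 15/30 = 4080/29760 = 17/124.

17/124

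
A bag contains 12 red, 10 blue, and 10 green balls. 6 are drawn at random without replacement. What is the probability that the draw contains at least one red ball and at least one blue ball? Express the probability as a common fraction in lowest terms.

There are C(32,6) = 906192 possible draws.
By inclusion-exclusion on the complements, draws missing all red or all blue: C(20,6) + C(22,6) − C(10,6) = 38760 + 74613 − 210 = 113163.
So draws with at least one of each: 906192 − 113163 = 793029, probability 793029/906192 = 264343/302064.

264343/302064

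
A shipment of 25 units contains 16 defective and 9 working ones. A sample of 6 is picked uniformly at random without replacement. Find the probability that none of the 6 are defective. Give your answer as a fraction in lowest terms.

There are C(25,6) = 177100 possible selections.
Selections with no defective (all working): C(9,6) = 84.
Probability = 84/177100 = 3/6325.

3/6325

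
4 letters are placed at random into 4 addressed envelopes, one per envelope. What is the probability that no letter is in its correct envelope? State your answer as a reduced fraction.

3/8

There are 4! = 24 assignments.
By inclusion-exclusion, assignments with no fixed points: C(4,0)·4! − C(4,1)·3! + C(4,2)·2! − C(4,3)·1! + C(4,4)·0! = 9.
Probability = 9/24 = 3/8.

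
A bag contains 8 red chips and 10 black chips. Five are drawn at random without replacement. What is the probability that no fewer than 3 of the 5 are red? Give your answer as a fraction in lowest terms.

13/34

There are C(18,5) = 8568 ways to choose the 5.
Favorable selections (no fewer than 3 red): C(8,3)·C(10,2) + C(8,4)·C(10,1) + C(8,5)·C(10,0) = 2520 + 700 + 56 = 3276.
Probability = 3276/8568 = 13/34.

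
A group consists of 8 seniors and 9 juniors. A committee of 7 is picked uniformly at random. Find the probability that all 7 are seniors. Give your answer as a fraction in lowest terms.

There are C(17,7) = 19448 possible selections.
Selections with all seniors: C(8,7) = 8.
Probability = 8/19448 = 1/2431.

1/2431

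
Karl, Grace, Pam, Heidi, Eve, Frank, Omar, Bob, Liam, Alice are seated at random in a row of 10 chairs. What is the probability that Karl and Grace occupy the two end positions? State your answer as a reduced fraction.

1/45

There are 10! = 3628800 arrangements.
Place Karl and Grace at the ends in 2 ways, arrange the remaining 8 in 8! = 40320 ways: 2·40320 = 80640.
Probability = 80640/3628800 = 1/45.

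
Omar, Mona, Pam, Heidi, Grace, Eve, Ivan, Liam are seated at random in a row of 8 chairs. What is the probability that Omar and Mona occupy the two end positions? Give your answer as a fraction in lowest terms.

There are 8! = 40320 arrangements.
Place Omar and Mona at the ends in 2 ways, arrange the remaining 6 in 6! = 720 ways: 2·720 = 1440.
Probability = 1440/40320 = 1/28.

1/28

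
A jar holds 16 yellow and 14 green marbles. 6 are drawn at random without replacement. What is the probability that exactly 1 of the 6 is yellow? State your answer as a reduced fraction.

There are C(30,6) = 593775 ways to choose 6 from 30.
Selections with exactly 1 yellow: choose 1 of the 16 yellow and 5 of the 14 green, C(16,1)·C(14,5) = 16·2002 = 32032.
Probability = 32032/593775 = 352/6525.

352/6525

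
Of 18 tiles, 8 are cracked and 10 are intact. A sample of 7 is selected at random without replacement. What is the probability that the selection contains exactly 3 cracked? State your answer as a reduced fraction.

245/663

There are C(18,7) = 31824 ways to choose 7 from 18.
Selections with exactly 3 cracked: choose 3 of the 8 cracked and 4 of the 10 intact, C(8,3)·C(10,4) = 56·210 = 11760.
Probability = 11760/31824 = 245/663.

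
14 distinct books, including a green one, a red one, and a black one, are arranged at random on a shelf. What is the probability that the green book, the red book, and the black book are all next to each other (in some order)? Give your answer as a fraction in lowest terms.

There are 14! = 87178291200 arrangements.
Treat the three as one block: 12! placements × 3! orders within the block = 479001600·6 = 2874009600.
Probability = 2874009600/87178291200 = 3/91.

3/91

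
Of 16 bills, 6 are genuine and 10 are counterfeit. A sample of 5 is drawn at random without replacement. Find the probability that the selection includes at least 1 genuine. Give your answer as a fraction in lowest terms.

49/52

Total selections: C(16,5) = 4368.
Favorable selections (at least 1 genuine): C(6,1)·C(10,4) + C(6,2)·C(10,3) + C(6,3)·C(10,2) + C(6,4)·C(10,1) + C(6,5)·C(10,0) = 1260 + 1800 + 900 + 150 + 6 = 4116.
Probability = 4116/4368 = 49/52.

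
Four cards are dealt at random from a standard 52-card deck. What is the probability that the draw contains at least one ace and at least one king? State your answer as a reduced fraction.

There are C(52,4) = 270725 possible draws.
By inclusion-exclusion on the complements, draws missing all aces or all kings: C(48,4) + C(48,4) − C(44,4) = 194580 + 194580 − 135751 = 253409.
So draws with at least one of each: 270725 − 253409 = 17316, probability 17316/270725 = 1332/20825.

1332/20825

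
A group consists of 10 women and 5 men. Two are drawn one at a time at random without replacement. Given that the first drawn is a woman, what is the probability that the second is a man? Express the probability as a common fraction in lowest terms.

5/14

After removing one woman, 14 remain: 9 women and 5 men.
So the probability the next is a man is 5/14.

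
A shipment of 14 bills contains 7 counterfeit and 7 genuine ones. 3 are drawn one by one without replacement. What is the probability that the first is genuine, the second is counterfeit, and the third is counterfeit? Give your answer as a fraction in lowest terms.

7/52

Multiply the conditional probabilities at each draw: 7/14 · 7/13 · 6/12 = 294/2184 = 7/52.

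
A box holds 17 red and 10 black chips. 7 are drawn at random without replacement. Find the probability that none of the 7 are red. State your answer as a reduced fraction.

There are C(27,7) = 888030 possible selections.
Selections with no red (all black): C(10,7) = 120.
Probability = 120/888030 = 4/29601.

4/29601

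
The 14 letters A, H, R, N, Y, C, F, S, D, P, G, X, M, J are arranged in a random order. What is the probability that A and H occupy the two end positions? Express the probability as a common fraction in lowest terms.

There are 14! = 87178291200 arrangements.
Place A and H at the ends in 2 ways, arrange the remaining 12 in 12! = 479001600 ways: 2·479001600 = 958003200.
Probability = 958003200/87178291200 = 1/91.

1/91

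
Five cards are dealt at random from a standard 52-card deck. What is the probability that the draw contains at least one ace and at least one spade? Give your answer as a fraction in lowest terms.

There are C(52,5) = 2598960 possible draws.
By inclusion-exclusion on the complements, draws missing all aces or all spades: C(48,5) + C(39,5) − C(36,5) = 1712304 + 575757 − 376992 = 1911069.
So draws with at least one of each: 2598960 − 1911069 = 687891, probability 687891/2598960 = 229297/866320.

229297/866320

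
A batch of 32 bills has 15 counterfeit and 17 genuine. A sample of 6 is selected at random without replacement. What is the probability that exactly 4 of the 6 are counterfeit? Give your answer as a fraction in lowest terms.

There are C(32,6) = 906192 ways to choose 6 from 32.
Selections with exactly 4 counterfeit: choose 4 of the 15 counterfeit and 2 of the 17 genuine, C(15,4)·C(17,2) = 1365·136 = 185640.
Probability = 185640/906192 = 1105/5394.

1105/5394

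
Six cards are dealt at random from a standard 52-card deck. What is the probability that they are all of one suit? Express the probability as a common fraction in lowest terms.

There are C(52,6) = 20358520 possible 6-card hands.
Hands of one suit: 4 suits × C(13,6) = 4·1716 = 6864.
Probability = 6864/20358520 = 66/195755.

66/195755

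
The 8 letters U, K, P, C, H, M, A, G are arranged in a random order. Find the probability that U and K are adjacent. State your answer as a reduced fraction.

There are 8! = 40320 arrangements.
Treat U and K as a block: 7! arrangements of the blocks × 2 orders within the block = 2·5040 = 10080.
Probability = 10080/40320 = 1/4.

1/4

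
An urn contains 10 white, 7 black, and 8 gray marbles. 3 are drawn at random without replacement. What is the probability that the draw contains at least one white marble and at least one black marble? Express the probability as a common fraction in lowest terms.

There are C(25,3) = 2300 possible draws.
By inclusion-exclusion on the complements, draws missing all white or all black: C(15,3) + C(18,3) − C(8,3) = 455 + 816 − 56 = 1215.
So draws with at least one of each: 2300 − 1215 = 1085, probability 1085/2300 = 217/460.

217/460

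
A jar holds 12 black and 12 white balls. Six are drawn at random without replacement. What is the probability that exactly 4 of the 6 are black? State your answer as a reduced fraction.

Total number of selections: C(24,6) = 134596.
Selections with exactly 4 black: choose 4 of the 12 black and 2 of the 12 white, C(12,4)·C(12,2) = 495·66 = 32670.
Probability = 32670/134596 = 1485/6118.

1485/6118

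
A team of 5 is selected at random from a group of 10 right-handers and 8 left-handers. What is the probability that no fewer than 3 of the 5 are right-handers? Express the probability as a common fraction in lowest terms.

21/34

There are C(18,5) = 8568 ways to choose the 5.
Favorable selections (no fewer than 3 right-handers): C(10,3)·C(8,2) + C(10,4)·C(8,1) + C(10,5)·C(8,0) = 3360 + 1680 + 252 = 5292.
Probability = 5292/8568 = 21/34.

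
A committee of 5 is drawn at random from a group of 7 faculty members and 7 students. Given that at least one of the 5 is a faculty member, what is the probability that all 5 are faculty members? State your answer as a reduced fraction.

3/283

Work in counts. Selections with at least one faculty member: C(14,5) − C(7,5) = 2002 − 21 = 1981.
Of those, selections where all 5 are faculty members: C(7,5) = 21.
Conditional probability = 21/1981 = 3/283.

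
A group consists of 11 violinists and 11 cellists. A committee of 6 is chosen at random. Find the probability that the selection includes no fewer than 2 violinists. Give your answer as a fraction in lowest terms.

Total selections: C(22,6) = 74613.
Favorable selections (no fewer than 2 violinists): C(11,2)·C(11,4) + C(11,3)·C(11,3) + C(11,4)·C(11,2) + C(11,5)·C(11,1) + C(11,6)·C(11,0) = 18150 + 27225 + 18150 + 5082 + 462 = 69069.
Probability = 69069/74613 = 299/323.

299/323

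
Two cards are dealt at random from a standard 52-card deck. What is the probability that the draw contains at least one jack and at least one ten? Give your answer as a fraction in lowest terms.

8/663

There are C(52,2) = 1326 possible draws.
By inclusion-exclusion on the complements, draws missing all jacks or all tens: C(48,2) + C(48,2) − C(44,2) = 1128 + 1128 − 946 = 1310.
So draws with at least one of each: 1326 − 1310 = 16, probability 16/1326 = 8/663.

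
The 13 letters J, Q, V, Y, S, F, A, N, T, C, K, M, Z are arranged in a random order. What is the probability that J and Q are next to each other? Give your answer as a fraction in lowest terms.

2/13

There are 13! = 6227020800 arrangements.
Treat J and Q as a block: 12! arrangements of the blocks × 2 orders within the block = 2·479001600 = 958003200.
Probability = 958003200/6227020800 = 2/13.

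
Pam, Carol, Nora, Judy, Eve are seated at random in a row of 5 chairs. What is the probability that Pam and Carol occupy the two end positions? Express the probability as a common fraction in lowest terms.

There are 5! = 120 arrangements.
Place Pam and Carol at the ends in 2 ways, arrange the remaining 3 in 3! = 6 ways: 2·6 = 12.
Probability = 12/120 = 1/10.

1/10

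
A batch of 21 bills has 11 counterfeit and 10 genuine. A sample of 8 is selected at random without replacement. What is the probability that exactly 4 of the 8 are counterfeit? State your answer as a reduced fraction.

Total number of selections: C(21,8) = 203490.
Selections with exactly 4 counterfeit: choose 4 of the 11 counterfeit and 4 of the 10 genuine, C(11,4)·C(10,4) = 330·210 = 69300.
Probability = 69300/203490 = 110/323.

110/323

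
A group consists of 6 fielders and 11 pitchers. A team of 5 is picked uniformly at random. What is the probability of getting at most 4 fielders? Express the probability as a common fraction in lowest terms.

3091/3094

Total selections: C(17,5) = 6188.
The complement is exactly 5 fielders: C(6,5)·C(11,0) = 6.
Probability = 1 − 6/6188 = 6182/6188 = 3091/3094.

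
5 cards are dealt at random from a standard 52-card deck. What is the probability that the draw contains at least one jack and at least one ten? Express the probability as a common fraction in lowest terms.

6509/64974

There are C(52,5) = 2598960 possible draws.
By inclusion-exclusion on the complements, draws missing all jacks or all tens: C(48,5) + C(48,5) − C(44,5) = 1712304 + 1712304 − 1086008 = 2338600.
So draws with at least one of each: 2598960 − 2338600 = 260360, probability 260360/2598960 = 6509/64974.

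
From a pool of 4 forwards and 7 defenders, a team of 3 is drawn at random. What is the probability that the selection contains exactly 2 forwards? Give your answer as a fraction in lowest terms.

14/55

Total number of selections: C(11,3) = 165.
Selections with exactly 2 forwards: choose 2 of the 4 forwards and 1 of the 7 defenders, C(4,2)·C(7,1) = 6·7 = 42.
Probability = 42/165 = 14/55.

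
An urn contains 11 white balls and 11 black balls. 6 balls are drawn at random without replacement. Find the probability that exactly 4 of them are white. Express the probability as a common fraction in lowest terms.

There are C(22,6) = 74613 ways to choose 6 from 22.
Selections with exactly 4 white: choose 4 of the 11 white and 2 of the 11 black, C(11,4)·C(11,2) = 330·55 = 18150.
Probability = 18150/74613 = 550/2261.

550/2261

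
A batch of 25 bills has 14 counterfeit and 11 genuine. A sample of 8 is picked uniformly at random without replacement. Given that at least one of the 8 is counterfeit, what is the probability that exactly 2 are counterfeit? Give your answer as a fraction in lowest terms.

637/16385

Work in counts. Selections with at least one counterfeit: C(25,8) − C(11,8) = 1081575 − 165 = 1081410.
Of those, selections where exactly 2 are counterfeit: C(14,2)·C(11,6) = 91·462 = 42042.
Conditional probability = 42042/1081410 = 637/16385.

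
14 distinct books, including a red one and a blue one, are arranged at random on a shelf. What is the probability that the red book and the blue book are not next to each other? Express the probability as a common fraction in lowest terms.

6/7

There are 14! = 87178291200 arrangements.
Arrangements with the red book and the blue book adjacent: 2·13! = 12454041600.
So not adjacent: 87178291200 − 12454041600 = 74724249600, probability 74724249600/87178291200 = 6/7.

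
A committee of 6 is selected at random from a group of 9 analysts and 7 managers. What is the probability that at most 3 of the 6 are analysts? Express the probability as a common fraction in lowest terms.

Total selections: C(16,6) = 8008.
Favorable selections (at most 3 analysts): C(9,0)·C(7,6) + C(9,1)·C(7,5) + C(9,2)·C(7,4) + C(9,3)·C(7,3) = 7 + 189 + 1260 + 2940 = 4396.
Probability = 4396/8008 = 157/286.

157/286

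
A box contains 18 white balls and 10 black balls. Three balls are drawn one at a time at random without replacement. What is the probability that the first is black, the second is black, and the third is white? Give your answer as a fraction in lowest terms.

15/182

Multiply the conditional probabilities at each draw: 10/28 · 9/27 · 18/26 = 1620/19656 = 15/182.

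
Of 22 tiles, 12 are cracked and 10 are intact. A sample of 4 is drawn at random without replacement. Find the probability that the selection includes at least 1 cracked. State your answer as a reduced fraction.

Total selections: C(22,4) = 7315.
The complement is all 4 are intact: C(10,4) = 210.
Probability = 1 − 210/7315 = 7105/7315 = 203/209.

203/209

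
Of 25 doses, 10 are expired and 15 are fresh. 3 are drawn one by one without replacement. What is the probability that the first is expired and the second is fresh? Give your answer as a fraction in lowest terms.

Multiply the conditional probabilities at each draw: 10/25 · 15/24 = 150/600 = 1/4.

1/4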